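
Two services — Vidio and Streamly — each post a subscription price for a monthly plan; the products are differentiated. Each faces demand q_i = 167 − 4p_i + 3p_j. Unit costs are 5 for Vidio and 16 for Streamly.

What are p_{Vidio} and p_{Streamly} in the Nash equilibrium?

Vidio's profit: π = (p_{Vidio} − 5)(167 − 4p_{Vidio} + 3p_{Streamly}).
∂π/∂p_{Vidio} = 187 − 8p_{Vidio} + 3p_{Streamly} = 0 ⇒ p_{Vidio} = 23.375 + 0.375p_{Streamly}.
Similarly p_{Streamly} = 28.875 + 0.375p_{Vidio}.
Solving the two reaction functions simultaneously: (1 − (0.375)(0.375))p_{Vidio} = 23.375 + 0.375·28.875, so (55/64)p_{Vidio} = 2189/64 and p_{Vidio} = 39.8.
Then p_{Streamly} = 28.875 + 0.375·39.8 = 43.8.

39.8, 43.8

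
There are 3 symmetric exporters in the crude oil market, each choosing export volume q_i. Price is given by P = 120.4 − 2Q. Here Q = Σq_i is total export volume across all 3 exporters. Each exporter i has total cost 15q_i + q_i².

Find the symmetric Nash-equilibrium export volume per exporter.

A representative exporter's profit is π_i = q_i(120.4 − 2Q) − 15q_i − q_i², with Q = q_i + Σ_{j≠i} q_j.
First-order condition: 105.4 − 6q_i − 2Σ_{j≠i} q_j = 0.
In a symmetric equilibrium every exporter chooses the same q, so Σ_{j≠i} q_j = 2q. The condition becomes 105.4 − 10q = 0, giving q = 105.4/10 = 10.54.

10.54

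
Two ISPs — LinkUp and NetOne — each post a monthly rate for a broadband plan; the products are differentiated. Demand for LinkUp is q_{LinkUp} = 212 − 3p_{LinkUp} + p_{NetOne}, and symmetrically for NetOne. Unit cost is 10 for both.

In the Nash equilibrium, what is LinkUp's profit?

4423.68

LinkUp's profit: π = (p_{LinkUp} − 10)(212 − 3p_{LinkUp} + p_{NetOne}).
∂π/∂p_{LinkUp} = 242 − 6p_{LinkUp} + p_{NetOne} = 0 ⇒ p_{LinkUp} = 121/3 + (1/6)p_{NetOne}.
Setting p_{LinkUp} = p_{NetOne} in the reaction function: p_{LinkUp} = 121/3 + (1/6)p_{LinkUp}, so p_{LinkUp} = (121/3) / (5/6) = 48.4.
q_{LinkUp} = 212 − 3·48.4 + 48.4 = 115.2.
Profit = (48.4 − 10)·115.2 = 4423.68.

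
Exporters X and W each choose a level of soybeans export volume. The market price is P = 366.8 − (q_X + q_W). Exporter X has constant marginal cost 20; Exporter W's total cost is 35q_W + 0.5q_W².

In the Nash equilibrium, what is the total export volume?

Exporter X's profit: π = q_X(366.8 − (q_X + q_W)) − 20q_X.
∂π/∂q_X = 346.8 − 2q_X − q_W = 0, so q_X = 173.4 − 0.5q_W.
For W: ∂π/∂q_W = 331.8 − 3q_W − q_X = 0 ⇒ q_W = 110.6 − (1/3)q_X.
Substituting the second reaction function into the first: q_X = 173.4 − 0.5(110.6 − (1/3)q_X), which gives (5/6)q_X = 118.1 ⇒ q_X = 141.72.
Then q_W = 110.6 − (1/3)·141.72 = 63.36.
Total export volume: 141.72 + 63.36 = 205.08.

205.08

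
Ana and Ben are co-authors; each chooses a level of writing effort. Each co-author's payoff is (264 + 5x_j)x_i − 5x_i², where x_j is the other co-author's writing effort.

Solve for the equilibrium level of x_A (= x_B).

52.8

Ana's payoff is (264 + 5x_B)x_A − 5x_A².
∂π/∂x_A = 264 + 5x_B − 10x_A = 0, so x_A = 26.4 + 0.5x_B.
By symmetry x_B = x_A; substituting into the reaction function, 0.5x_A = 26.4 and x_A = 52.8.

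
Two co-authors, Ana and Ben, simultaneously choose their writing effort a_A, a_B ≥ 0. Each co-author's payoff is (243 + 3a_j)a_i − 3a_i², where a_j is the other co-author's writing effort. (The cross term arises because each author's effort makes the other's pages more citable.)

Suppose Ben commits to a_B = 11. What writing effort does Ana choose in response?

Ana's payoff is (243 + 3a_B)a_A − 3a_A².
∂π/∂a_A = 243 + 3a_B − 6a_A = 0, so a_A = 40.5 + 0.5a_B.
At a_B = 11: a_A = 40.5 + 0.5·11 = 46.

46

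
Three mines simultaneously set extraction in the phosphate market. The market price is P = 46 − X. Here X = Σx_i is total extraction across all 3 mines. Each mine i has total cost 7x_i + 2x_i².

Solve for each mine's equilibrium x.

A representative mine's profit is π_i = x_i(46 − X) − 7x_i − 2x_i², with X = x_i + Σ_{j≠i} x_j.
First-order condition: 39 − 6x_i − Σ_{j≠i} x_j = 0.
With identical mines, set every x_j = x: then 39 − 6x − 2x = 0, i.e. x = 39/8 = 4.875.

4.875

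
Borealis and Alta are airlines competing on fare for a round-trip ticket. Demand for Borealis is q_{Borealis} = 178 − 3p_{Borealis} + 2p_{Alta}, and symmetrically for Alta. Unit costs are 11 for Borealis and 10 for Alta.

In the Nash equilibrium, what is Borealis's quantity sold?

124.6875

Borealis's profit: π = (p_{Borealis} − 11)(178 − 3p_{Borealis} + 2p_{Alta}).
∂π/∂p_{Borealis} = 211 − 6p_{Borealis} + 2p_{Alta} = 0 ⇒ p_{Borealis} = 211/6 + (1/3)p_{Alta}.
Similarly p_{Alta} = 104/3 + (1/3)p_{Borealis}.
Plugging p_{Alta} into Borealis's best response: p_{Borealis} = 211/6 + (1/3)(104/3 + (1/3)p_{Borealis}) ⇒ (8/9)p_{Borealis} = 841/18, so p_{Borealis} = 52.5625.
Then p_{Alta} = 104/3 + (1/3)·52.5625 = 52.1875.
q_{Borealis} = 178 − 3·52.5625 + 2·52.1875 = 124.6875.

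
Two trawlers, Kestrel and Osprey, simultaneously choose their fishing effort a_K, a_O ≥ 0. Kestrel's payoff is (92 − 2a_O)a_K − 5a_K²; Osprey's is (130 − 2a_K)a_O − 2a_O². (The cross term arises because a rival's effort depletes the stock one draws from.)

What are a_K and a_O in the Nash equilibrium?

3, 31

Expanding Kestrel's payoff: 92a_K − 2a_Oa_K − 5a_K².
∂π/∂a_K = 92 − 2a_O − 10a_K = 0, so a_K = 9.2 − 0.2a_O.
Likewise for Osprey: a_O = 32.5 − 0.5a_K.
Substituting the second reaction function into the first: a_K = 9.2 − 0.2(32.5 − 0.5a_K), which gives 0.9a_K = 2.7 ⇒ a_K = 3.
Then a_O = 32.5 − 0.5·3 = 31.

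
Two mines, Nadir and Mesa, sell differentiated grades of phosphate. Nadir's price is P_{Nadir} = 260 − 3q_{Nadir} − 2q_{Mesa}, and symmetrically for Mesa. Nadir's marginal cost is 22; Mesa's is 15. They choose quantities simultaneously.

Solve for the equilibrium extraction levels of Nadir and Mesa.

Mine Nadir's profit: π = q_{Nadir}(260 − 3q_{Nadir} − 2q_{Mesa}) − 22q_{Nadir}.
∂π/∂q_{Nadir} = 238 − 6q_{Nadir} − 2q_{Mesa} = 0 ⇒ q_{Nadir} = 119/3 − (1/3)q_{Mesa}.
Similarly q_{Mesa} = 245/6 − (1/3)q_{Nadir}.
Substituting the second reaction function into the first: q_{Nadir} = 119/3 − (1/3)(245/6 − (1/3)q_{Nadir}), which gives (8/9)q_{Nadir} = 469/18 ⇒ q_{Nadir} = 29.3125.
Then q_{Mesa} = 245/6 − (1/3)·29.3125 = 31.0625.

29.3125, 31.0625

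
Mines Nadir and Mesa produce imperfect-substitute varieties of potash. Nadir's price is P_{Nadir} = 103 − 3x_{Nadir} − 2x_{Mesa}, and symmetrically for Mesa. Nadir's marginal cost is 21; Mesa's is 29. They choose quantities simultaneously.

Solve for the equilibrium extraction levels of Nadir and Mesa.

Mine Nadir's profit: π = x_{Nadir}(103 − 3x_{Nadir} − 2x_{Mesa}) − 21x_{Nadir}.
∂π/∂x_{Nadir} = 82 − 6x_{Nadir} − 2x_{Mesa} = 0 ⇒ x_{Nadir} = 41/3 − (1/3)x_{Mesa}.
Similarly x_{Mesa} = 37/3 − (1/3)x_{Nadir}.
Solving the two reaction functions simultaneously: (1 − (−1/3)(−1/3))x_{Nadir} = 41/3 − (1/3)·(37/3), so (8/9)x_{Nadir} = 86/9 and x_{Nadir} = 10.75.
Then x_{Mesa} = 37/3 − (1/3)·10.75 = 8.75.

10.75, 8.75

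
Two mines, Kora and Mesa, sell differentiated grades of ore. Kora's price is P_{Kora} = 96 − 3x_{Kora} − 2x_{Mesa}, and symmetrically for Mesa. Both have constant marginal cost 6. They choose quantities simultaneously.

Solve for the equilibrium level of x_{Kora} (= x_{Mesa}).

11.25

Mine Kora's profit: π = x_{Kora}(96 − 3x_{Kora} − 2x_{Mesa}) − 6x_{Kora}.
∂π/∂x_{Kora} = 90 − 6x_{Kora} − 2x_{Mesa} = 0 ⇒ x_{Kora} = 15 − (1/3)x_{Mesa}.
The game is symmetric, so in equilibrium x_{Mesa} = x_{Kora}: the reaction function gives (4/3)x_{Kora} = 15, hence x_{Kora} = 11.25.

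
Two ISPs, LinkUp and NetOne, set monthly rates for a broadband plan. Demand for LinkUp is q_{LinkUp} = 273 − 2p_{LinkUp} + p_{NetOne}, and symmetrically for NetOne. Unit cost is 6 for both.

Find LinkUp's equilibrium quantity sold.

LinkUp's profit: π = (p_{LinkUp} − 6)(273 − 2p_{LinkUp} + p_{NetOne}).
∂π/∂p_{LinkUp} = 285 − 4p_{LinkUp} + p_{NetOne} = 0 ⇒ p_{LinkUp} = 71.25 + 0.25p_{NetOne}.
Setting p_{LinkUp} = p_{NetOne} in the reaction function: p_{LinkUp} = 71.25 + 0.25p_{LinkUp}, so p_{LinkUp} = 71.25 / 0.75 = 95.
q_{LinkUp} = 273 − 2·95 + 95 = 178.

178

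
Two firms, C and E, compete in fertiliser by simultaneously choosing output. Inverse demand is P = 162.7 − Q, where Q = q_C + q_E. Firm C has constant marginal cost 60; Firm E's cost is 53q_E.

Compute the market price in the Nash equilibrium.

91.9

Firm C's profit: π = q_C(162.7 − (q_C + q_E)) − 60q_C.
∂π/∂q_C = 102.7 − 2q_C − q_E = 0, so q_C = 51.35 − 0.5q_E.
By the same steps for E: q_E = 54.85 − 0.5q_C.
Substituting the second reaction function into the first: q_C = 51.35 − 0.5(54.85 − 0.5q_C), which gives 0.75q_C = 23.925 ⇒ q_C = 31.9.
Then q_E = 54.85 − 0.5·31.9 = 38.9.
Equilibrium price: P = 162.7 − 70.8 = 91.9.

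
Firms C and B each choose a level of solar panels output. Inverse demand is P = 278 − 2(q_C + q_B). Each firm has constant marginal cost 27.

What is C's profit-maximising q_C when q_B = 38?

43.75

Firm C's profit: π = q_C(278 − 2(q_C + q_B)) − 27q_C.
∂π/∂q_C = 251 − 4q_C − 2q_B = 0, so q_C = 62.75 − 0.5q_B.
At q_B = 38: q_C = 62.75 − 0.5·38 = 43.75.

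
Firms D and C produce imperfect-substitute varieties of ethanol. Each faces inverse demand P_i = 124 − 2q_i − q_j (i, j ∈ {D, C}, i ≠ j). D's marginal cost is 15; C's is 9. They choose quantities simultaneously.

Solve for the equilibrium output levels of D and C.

Firm D's profit: π = q_D(124 − 2q_D − q_C) − 15q_D.
∂π/∂q_D = 109 − 4q_D − q_C = 0 ⇒ q_D = 27.25 − 0.25q_C.
Similarly q_C = 28.75 − 0.25q_D.
Solving the two reaction functions simultaneously: (1 − (−0.25)(−0.25))q_D = 27.25 − 0.25·28.75, so 0.9375q_D = 20.0625 and q_D = 21.4.
Then q_C = 28.75 − 0.25·21.4 = 23.4.

21.4, 23.4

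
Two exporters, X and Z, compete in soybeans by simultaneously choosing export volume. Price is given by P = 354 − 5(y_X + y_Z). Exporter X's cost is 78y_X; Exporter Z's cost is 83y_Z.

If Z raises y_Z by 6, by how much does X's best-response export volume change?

-3

Exporter X's profit: π = y_X(354 − 5(y_X + y_Z)) − 78y_X.
∂π/∂y_X = 276 − 10y_X − 5y_Z = 0, so y_X = 27.6 − 0.5y_Z.
The reaction-function slope is −0.5, so a 6-unit rise in y_Z moves y_X by −0.5 × 6 = −3. X's best response falls — the actions are strategic substitutes.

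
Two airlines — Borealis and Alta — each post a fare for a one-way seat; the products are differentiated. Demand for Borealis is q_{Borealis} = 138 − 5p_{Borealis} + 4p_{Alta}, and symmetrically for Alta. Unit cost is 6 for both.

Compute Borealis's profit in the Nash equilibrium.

2420

Borealis's profit: π = (p_{Borealis} − 6)(138 − 5p_{Borealis} + 4p_{Alta}).
∂π/∂p_{Borealis} = 168 − 10p_{Borealis} + 4p_{Alta} = 0 ⇒ p_{Borealis} = 16.8 + 0.4p_{Alta}.
By symmetry p_{Alta} = p_{Borealis}; substituting into the reaction function, 0.6p_{Borealis} = 16.8 and p_{Borealis} = 28.
q_{Borealis} = 138 − 5·28 + 4·28 = 110.
Profit = (28 − 6)·110 = 2420.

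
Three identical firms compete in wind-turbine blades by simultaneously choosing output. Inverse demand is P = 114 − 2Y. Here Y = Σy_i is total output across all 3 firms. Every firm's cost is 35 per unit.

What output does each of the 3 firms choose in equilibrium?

9.875

A representative firm's profit is π_i = y_i(114 − 2Y) − 35y_i, with Y = y_i + Σ_{j≠i} y_j.
First-order condition: 79 − 4y_i − 2Σ_{j≠i} y_j = 0.
With identical firms, set every y_j = y: then 79 − 4y − 4y = 0, i.e. y = 79/8 = 9.875.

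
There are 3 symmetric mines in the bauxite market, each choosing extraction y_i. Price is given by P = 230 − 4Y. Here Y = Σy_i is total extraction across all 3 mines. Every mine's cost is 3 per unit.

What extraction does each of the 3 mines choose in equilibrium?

A representative mine's profit is π_i = y_i(230 − 4Y) − 3y_i, with Y = y_i + Σ_{j≠i} y_j.
First-order condition: 227 − 8y_i − 4Σ_{j≠i} y_j = 0.
Imposing symmetry (y_j = y for all j) turns Σ_{j≠i} y_j into 2y, so 227 = 16y and y = 14.1875.

14.1875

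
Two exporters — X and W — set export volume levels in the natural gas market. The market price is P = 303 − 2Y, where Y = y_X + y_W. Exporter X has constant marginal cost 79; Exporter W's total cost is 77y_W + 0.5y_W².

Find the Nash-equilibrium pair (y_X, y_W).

Exporter X's profit: π = y_X(303 − 2(y_X + y_W)) − 79y_X.
∂π/∂y_X = 224 − 4y_X − 2y_W = 0, so y_X = 56 − 0.5y_W.
For W: ∂π/∂y_W = 226 − 5y_W − 2y_X = 0 ⇒ y_W = 45.2 − 0.4y_X.
Substituting the second reaction function into the first: y_X = 56 − 0.5(45.2 − 0.4y_X), which gives 0.8y_X = 33.4 ⇒ y_X = 41.75.
Then y_W = 45.2 − 0.4·41.75 = 28.5.

41.75, 28.5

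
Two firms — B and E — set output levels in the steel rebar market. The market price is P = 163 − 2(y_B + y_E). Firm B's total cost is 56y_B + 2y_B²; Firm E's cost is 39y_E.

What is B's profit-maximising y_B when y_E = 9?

Firm B's profit: π = y_B(163 − 2(y_B + y_E)) − 56y_B − 2y_B².
∂π/∂y_B = 107 − 8y_B − 2y_E = 0, so y_B = 13.375 − 0.25y_E.
At y_E = 9: y_B = 13.375 − 0.25·9 = 11.125.

11.125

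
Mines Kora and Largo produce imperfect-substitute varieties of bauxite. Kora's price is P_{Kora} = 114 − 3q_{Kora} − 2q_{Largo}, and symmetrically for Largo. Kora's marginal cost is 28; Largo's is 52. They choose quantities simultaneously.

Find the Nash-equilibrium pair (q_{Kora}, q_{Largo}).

12.25, 6.25

Mine Kora's profit: π = q_{Kora}(114 − 3q_{Kora} − 2q_{Largo}) − 28q_{Kora}.
∂π/∂q_{Kora} = 86 − 6q_{Kora} − 2q_{Largo} = 0 ⇒ q_{Kora} = 43/3 − (1/3)q_{Largo}.
Similarly q_{Largo} = 31/3 − (1/3)q_{Kora}.
Solving the two reaction functions simultaneously: (1 − (−1/3)(−1/3))q_{Kora} = 43/3 − (1/3)·(31/3), so (8/9)q_{Kora} = 98/9 and q_{Kora} = 12.25.
Then q_{Largo} = 31/3 − (1/3)·12.25 = 6.25.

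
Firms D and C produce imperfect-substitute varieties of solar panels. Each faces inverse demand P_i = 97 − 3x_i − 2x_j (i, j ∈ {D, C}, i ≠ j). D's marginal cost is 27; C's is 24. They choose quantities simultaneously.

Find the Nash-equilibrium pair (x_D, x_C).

8.5625, 9.3125

Firm D's profit: π = x_D(97 − 3x_D − 2x_C) − 27x_D.
∂π/∂x_D = 70 − 6x_D − 2x_C = 0 ⇒ x_D = 35/3 − (1/3)x_C.
Similarly x_C = 73/6 − (1/3)x_D.
Plugging x_C into D's best response: x_D = 35/3 − (1/3)(73/6 − (1/3)x_D) ⇒ (8/9)x_D = 137/18, so x_D = 8.5625.
Then x_C = 73/6 − (1/3)·8.5625 = 9.3125.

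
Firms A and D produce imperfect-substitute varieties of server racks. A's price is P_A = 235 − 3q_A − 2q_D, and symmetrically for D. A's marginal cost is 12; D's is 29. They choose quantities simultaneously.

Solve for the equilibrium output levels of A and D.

28.9375, 24.6875

Firm A's profit: π = q_A(235 − 3q_A − 2q_D) − 12q_A.
∂π/∂q_A = 223 − 6q_A − 2q_D = 0 ⇒ q_A = 223/6 − (1/3)q_D.
Similarly q_D = 103/3 − (1/3)q_A.
Solving the two reaction functions simultaneously: (1 − (−1/3)(−1/3))q_A = 223/6 − (1/3)·(103/3), so (8/9)q_A = 463/18 and q_A = 28.9375.
Then q_D = 103/3 − (1/3)·28.9375 = 24.6875.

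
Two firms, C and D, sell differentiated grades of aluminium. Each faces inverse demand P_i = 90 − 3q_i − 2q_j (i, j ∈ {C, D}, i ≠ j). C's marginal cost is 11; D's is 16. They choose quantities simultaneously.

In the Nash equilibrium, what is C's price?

Firm C's profit: π = q_C(90 − 3q_C − 2q_D) − 11q_C.
∂π/∂q_C = 79 − 6q_C − 2q_D = 0 ⇒ q_C = 79/6 − (1/3)q_D.
Similarly q_D = 37/3 − (1/3)q_C.
Substituting the second reaction function into the first: q_C = 79/6 − (1/3)(37/3 − (1/3)q_C), which gives (8/9)q_C = 163/18 ⇒ q_C = 10.1875.
Then q_D = 37/3 − (1/3)·10.1875 = 8.9375.
P_C = 90 − 3·10.1875 − 2·8.9375 = 41.5625.

41.5625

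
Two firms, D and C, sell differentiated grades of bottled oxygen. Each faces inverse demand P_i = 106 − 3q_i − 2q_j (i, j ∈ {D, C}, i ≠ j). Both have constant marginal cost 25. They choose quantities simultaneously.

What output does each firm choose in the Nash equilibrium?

Firm D's profit: π = q_D(106 − 3q_D − 2q_C) − 25q_D.
∂π/∂q_D = 81 − 6q_D − 2q_C = 0 ⇒ q_D = 13.5 − (1/3)q_C.
Setting q_D = q_C in the reaction function: q_D = 13.5 − (1/3)q_D, so q_D = 13.5 / (4/3) = 10.125.

10.125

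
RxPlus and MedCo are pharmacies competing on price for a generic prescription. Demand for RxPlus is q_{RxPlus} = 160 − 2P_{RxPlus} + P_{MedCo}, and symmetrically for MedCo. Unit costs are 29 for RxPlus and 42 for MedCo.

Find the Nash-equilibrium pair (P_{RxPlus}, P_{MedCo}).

74.4, 79.6

RxPlus's profit: π = (P_{RxPlus} − 29)(160 − 2P_{RxPlus} + P_{MedCo}).
∂π/∂P_{RxPlus} = 218 − 4P_{RxPlus} + P_{MedCo} = 0 ⇒ P_{RxPlus} = 54.5 + 0.25P_{MedCo}.
Similarly P_{MedCo} = 61 + 0.25P_{RxPlus}.
Solving the two reaction functions simultaneously: (1 − (0.25)(0.25))P_{RxPlus} = 54.5 + 0.25·61, so 0.9375P_{RxPlus} = 69.75 and P_{RxPlus} = 74.4.
Then P_{MedCo} = 61 + 0.25·74.4 = 79.6.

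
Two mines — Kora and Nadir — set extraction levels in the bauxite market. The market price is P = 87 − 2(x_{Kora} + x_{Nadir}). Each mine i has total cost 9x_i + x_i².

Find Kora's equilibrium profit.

Mine Kora's profit: π = x_{Kora}(87 − 2(x_{Kora} + x_{Nadir})) − 9x_{Kora} − x_{Kora}².
∂π/∂x_{Kora} = 78 − 6x_{Kora} − 2x_{Nadir} = 0, so x_{Kora} = 13 − (1/3)x_{Nadir}.
The game is symmetric, so in equilibrium x_{Nadir} = x_{Kora}: the reaction function gives (4/3)x_{Kora} = 13, hence x_{Kora} = 9.75.
Price P = 87 − 2·19.5 = 48.
Kora's profit: (48 − 9)·9.75 − (9.75)² = 285.1875.

285.1875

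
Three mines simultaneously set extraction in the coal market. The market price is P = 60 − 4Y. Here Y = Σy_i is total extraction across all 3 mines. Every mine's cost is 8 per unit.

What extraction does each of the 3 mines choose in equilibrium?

A representative mine's profit is π_i = y_i(60 − 4Y) − 8y_i, with Y = y_i + Σ_{j≠i} y_j.
First-order condition: 52 − 8y_i − 4Σ_{j≠i} y_j = 0.
With identical mines, set every y_j = y: then 52 − 8y − 8y = 0, i.e. y = 52/16 = 3.25.

3.25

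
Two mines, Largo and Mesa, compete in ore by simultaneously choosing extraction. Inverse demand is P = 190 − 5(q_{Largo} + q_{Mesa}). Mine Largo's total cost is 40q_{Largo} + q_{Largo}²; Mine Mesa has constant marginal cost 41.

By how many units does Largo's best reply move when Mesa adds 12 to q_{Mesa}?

-5

Mine Largo's profit: π = q_{Largo}(190 − 5(q_{Largo} + q_{Mesa})) − 40q_{Largo} − q_{Largo}².
∂π/∂q_{Largo} = 150 − 12q_{Largo} − 5q_{Mesa} = 0, so q_{Largo} = 12.5 − (5/12)q_{Mesa}.
The reaction-function slope is −5/12, so a 12-unit rise in q_{Mesa} moves q_{Largo} by −5/12 × 12 = −5. Largo's best response falls — the actions are strategic substitutes.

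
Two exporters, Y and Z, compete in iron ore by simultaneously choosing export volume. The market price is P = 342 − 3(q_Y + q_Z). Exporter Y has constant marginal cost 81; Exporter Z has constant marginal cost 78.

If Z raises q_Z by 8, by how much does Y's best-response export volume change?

-4

Exporter Y's profit: π = q_Y(342 − 3(q_Y + q_Z)) − 81q_Y.
∂π/∂q_Y = 261 − 6q_Y − 3q_Z = 0, so q_Y = 43.5 − 0.5q_Z.
The reaction-function slope is −0.5, so an 8-unit rise in q_Z moves q_Y by −0.5 × 8 = −4. Y's best response falls — the actions are strategic substitutes.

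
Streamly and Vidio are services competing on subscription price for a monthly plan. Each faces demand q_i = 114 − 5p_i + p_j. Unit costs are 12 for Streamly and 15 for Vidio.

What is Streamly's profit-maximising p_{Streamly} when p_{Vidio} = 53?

22.7

Streamly's profit: π = (p_{Streamly} − 12)(114 − 5p_{Streamly} + p_{Vidio}).
∂π/∂p_{Streamly} = 174 − 10p_{Streamly} + p_{Vidio} = 0 ⇒ p_{Streamly} = 17.4 + 0.1p_{Vidio}.
At p_{Vidio} = 53: p_{Streamly} = 17.4 + 0.1·53 = 22.7.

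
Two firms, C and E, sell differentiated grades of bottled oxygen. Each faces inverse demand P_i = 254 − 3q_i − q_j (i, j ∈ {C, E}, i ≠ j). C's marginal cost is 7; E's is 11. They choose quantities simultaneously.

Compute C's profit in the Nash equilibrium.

3759.48

Firm C's profit: π = q_C(254 − 3q_C − q_E) − 7q_C.
∂π/∂q_C = 247 − 6q_C − q_E = 0 ⇒ q_C = 247/6 − (1/6)q_E.
Similarly q_E = 40.5 − (1/6)q_C.
Plugging q_E into C's best response: q_C = 247/6 − (1/6)(40.5 − (1/6)q_C) ⇒ (35/36)q_C = 413/12, so q_C = 35.4.
Then q_E = 40.5 − (1/6)·35.4 = 34.6.
P_C = 254 − 3·35.4 − 34.6 = 113.2.
Profit = (113.2 − 7)·35.4 = 3759.48.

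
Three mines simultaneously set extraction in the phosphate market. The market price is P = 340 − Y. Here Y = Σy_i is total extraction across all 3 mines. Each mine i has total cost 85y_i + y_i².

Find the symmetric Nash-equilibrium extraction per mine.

A representative mine's profit is π_i = y_i(340 − Y) − 85y_i − y_i², with Y = y_i + Σ_{j≠i} y_j.
First-order condition: 255 − 4y_i − Σ_{j≠i} y_j = 0.
With identical mines, set every y_j = y: then 255 − 4y − 2y = 0, i.e. y = 255/6 = 42.5.

42.5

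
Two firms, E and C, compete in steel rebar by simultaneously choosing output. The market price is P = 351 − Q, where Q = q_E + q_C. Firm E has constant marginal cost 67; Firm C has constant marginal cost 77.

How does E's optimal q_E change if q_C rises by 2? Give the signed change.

-1

Firm E's profit: π = q_E(351 − (q_E + q_C)) − 67q_E.
∂π/∂q_E = 284 − 2q_E − q_C = 0, so q_E = 142 − 0.5q_C.
The reaction-function slope is −0.5, so a 2-unit rise in q_C moves q_E by −0.5 × 2 = −1. E's best response falls — the actions are strategic substitutes.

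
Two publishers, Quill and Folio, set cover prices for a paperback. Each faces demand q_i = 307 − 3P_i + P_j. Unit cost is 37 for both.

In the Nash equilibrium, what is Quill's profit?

6514.68

Quill's profit: π = (P_{Quill} − 37)(307 − 3P_{Quill} + P_{Folio}).
∂π/∂P_{Quill} = 418 − 6P_{Quill} + P_{Folio} = 0 ⇒ P_{Quill} = 209/3 + (1/6)P_{Folio}.
Setting P_{Quill} = P_{Folio} in the reaction function: P_{Quill} = 209/3 + (1/6)P_{Quill}, so P_{Quill} = (209/3) / (5/6) = 83.6.
q_{Quill} = 307 − 3·83.6 + 83.6 = 139.8.
Profit = (83.6 − 37)·139.8 = 6514.68.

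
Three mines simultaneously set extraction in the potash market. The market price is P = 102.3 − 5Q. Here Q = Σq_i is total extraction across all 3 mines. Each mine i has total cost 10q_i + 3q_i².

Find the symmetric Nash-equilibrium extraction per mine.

3.55

A representative mine's profit is π_i = q_i(102.3 − 5Q) − 10q_i − 3q_i², with Q = q_i + Σ_{j≠i} q_j.
First-order condition: 92.3 − 16q_i − 5Σ_{j≠i} q_j = 0.
With identical mines, set every q_j = q: then 92.3 − 16q − 10q = 0, i.e. q = 92.3/26 = 3.55.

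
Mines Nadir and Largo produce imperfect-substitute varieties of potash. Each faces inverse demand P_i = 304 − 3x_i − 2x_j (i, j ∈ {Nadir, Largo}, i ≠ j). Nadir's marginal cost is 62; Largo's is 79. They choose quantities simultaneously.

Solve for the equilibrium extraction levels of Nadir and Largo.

Mine Nadir's profit: π = x_{Nadir}(304 − 3x_{Nadir} − 2x_{Largo}) − 62x_{Nadir}.
∂π/∂x_{Nadir} = 242 − 6x_{Nadir} − 2x_{Largo} = 0 ⇒ x_{Nadir} = 121/3 − (1/3)x_{Largo}.
Similarly x_{Largo} = 37.5 − (1/3)x_{Nadir}.
Plugging x_{Largo} into Nadir's best response: x_{Nadir} = 121/3 − (1/3)(37.5 − (1/3)x_{Nadir}) ⇒ (8/9)x_{Nadir} = 167/6, so x_{Nadir} = 31.3125.
Then x_{Largo} = 37.5 − (1/3)·31.3125 = 27.0625.

31.3125, 27.0625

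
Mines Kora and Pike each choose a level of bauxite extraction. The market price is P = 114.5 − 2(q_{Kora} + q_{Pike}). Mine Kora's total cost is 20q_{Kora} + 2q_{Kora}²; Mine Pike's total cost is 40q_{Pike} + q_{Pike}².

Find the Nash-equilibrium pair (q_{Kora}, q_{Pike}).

9.5, 9.25

Mine Kora's profit: π = q_{Kora}(114.5 − 2(q_{Kora} + q_{Pike})) − 20q_{Kora} − 2q_{Kora}².
∂π/∂q_{Kora} = 94.5 − 8q_{Kora} − 2q_{Pike} = 0, so q_{Kora} = 11.8125 − 0.25q_{Pike}.
For Pike: ∂π/∂q_{Pike} = 74.5 − 6q_{Pike} − 2q_{Kora} = 0 ⇒ q_{Pike} = 149/12 − (1/3)q_{Kora}.
Substituting the second reaction function into the first: q_{Kora} = 11.8125 − 0.25(149/12 − (1/3)q_{Kora}), which gives (11/12)q_{Kora} = 209/24 ⇒ q_{Kora} = 9.5.
Then q_{Pike} = 149/12 − (1/3)·9.5 = 9.25.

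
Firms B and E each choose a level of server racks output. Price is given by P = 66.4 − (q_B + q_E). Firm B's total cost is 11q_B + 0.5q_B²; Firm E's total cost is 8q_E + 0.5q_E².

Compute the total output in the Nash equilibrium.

Firm B's profit: π = q_B(66.4 − (q_B + q_E)) − 11q_B − 0.5q_B².
∂π/∂q_B = 55.4 − 3q_B − q_E = 0, so q_B = 277/15 − (1/3)q_E.
By the same steps for E: q_E = 292/15 − (1/3)q_B.
Plugging q_E into B's best response: q_B = 277/15 − (1/3)(292/15 − (1/3)q_B) ⇒ (8/9)q_B = 539/45, so q_B = 13.475.
Then q_E = 292/15 − (1/3)·13.475 = 14.975.
Total output: 13.475 + 14.975 = 28.45.

28.45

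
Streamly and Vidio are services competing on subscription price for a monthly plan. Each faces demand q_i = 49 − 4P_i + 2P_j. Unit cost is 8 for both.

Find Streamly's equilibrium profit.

Streamly's profit: π = (P_{Streamly} − 8)(49 − 4P_{Streamly} + 2P_{Vidio}).
∂π/∂P_{Streamly} = 81 − 8P_{Streamly} + 2P_{Vidio} = 0 ⇒ P_{Streamly} = 10.125 + 0.25P_{Vidio}.
By symmetry P_{Vidio} = P_{Streamly}; substituting into the reaction function, 0.75P_{Streamly} = 10.125 and P_{Streamly} = 13.5.
q_{Streamly} = 49 − 4·13.5 + 2·13.5 = 22.
Profit = (13.5 − 8)·22 = 121.

121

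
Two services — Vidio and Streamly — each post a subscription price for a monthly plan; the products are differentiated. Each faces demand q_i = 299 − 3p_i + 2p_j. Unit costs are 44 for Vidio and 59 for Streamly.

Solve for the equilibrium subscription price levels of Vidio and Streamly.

Vidio's profit: π = (p_{Vidio} − 44)(299 − 3p_{Vidio} + 2p_{Streamly}).
∂π/∂p_{Vidio} = 431 − 6p_{Vidio} + 2p_{Streamly} = 0 ⇒ p_{Vidio} = 431/6 + (1/3)p_{Streamly}.
Similarly p_{Streamly} = 238/3 + (1/3)p_{Vidio}.
Solving the two reaction functions simultaneously: (1 − (1/3)(1/3))p_{Vidio} = 431/6 + (1/3)·(238/3), so (8/9)p_{Vidio} = 1769/18 and p_{Vidio} = 110.5625.
Then p_{Streamly} = 238/3 + (1/3)·110.5625 = 116.1875.

110.5625, 116.1875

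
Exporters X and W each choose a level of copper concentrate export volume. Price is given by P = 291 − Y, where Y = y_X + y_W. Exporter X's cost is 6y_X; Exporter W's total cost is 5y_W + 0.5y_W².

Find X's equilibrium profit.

Exporter X's profit: π = y_X(291 − (y_X + y_W)) − 6y_X.
∂π/∂y_X = 285 − 2y_X − y_W = 0, so y_X = 142.5 − 0.5y_W.
For W: ∂π/∂y_W = 286 − 3y_W − y_X = 0 ⇒ y_W = 286/3 − (1/3)y_X.
Plugging y_W into X's best response: y_X = 142.5 − 0.5(286/3 − (1/3)y_X) ⇒ (5/6)y_X = 569/6, so y_X = 113.8.
Then y_W = 286/3 − (1/3)·113.8 = 57.4.
Price P = 291 − 171.2 = 119.8.
X's profit: (119.8 − 6)·113.8 = 12950.44.

12950.44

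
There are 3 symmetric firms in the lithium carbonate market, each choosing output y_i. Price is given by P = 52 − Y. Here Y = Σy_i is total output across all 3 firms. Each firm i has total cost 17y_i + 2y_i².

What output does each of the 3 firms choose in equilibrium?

4.375

A representative firm's profit is π_i = y_i(52 − Y) − 17y_i − 2y_i², with Y = y_i + Σ_{j≠i} y_j.
First-order condition: 35 − 6y_i − Σ_{j≠i} y_j = 0.
With identical firms, set every y_j = y: then 35 − 6y − 2y = 0, i.e. y = 35/8 = 4.375.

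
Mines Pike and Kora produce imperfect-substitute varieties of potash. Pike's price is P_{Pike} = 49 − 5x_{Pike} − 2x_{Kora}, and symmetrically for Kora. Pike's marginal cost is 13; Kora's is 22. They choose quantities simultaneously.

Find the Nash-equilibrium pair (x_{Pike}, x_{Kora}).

3.1875, 2.0625

Mine Pike's profit: π = x_{Pike}(49 − 5x_{Pike} − 2x_{Kora}) − 13x_{Pike}.
∂π/∂x_{Pike} = 36 − 10x_{Pike} − 2x_{Kora} = 0 ⇒ x_{Pike} = 3.6 − 0.2x_{Kora}.
Similarly x_{Kora} = 2.7 − 0.2x_{Pike}.
Solving the two reaction functions simultaneously: (1 − (−0.2)(−0.2))x_{Pike} = 3.6 − 0.2·2.7, so 0.96x_{Pike} = 3.06 and x_{Pike} = 3.1875.
Then x_{Kora} = 2.7 − 0.2·3.1875 = 2.0625.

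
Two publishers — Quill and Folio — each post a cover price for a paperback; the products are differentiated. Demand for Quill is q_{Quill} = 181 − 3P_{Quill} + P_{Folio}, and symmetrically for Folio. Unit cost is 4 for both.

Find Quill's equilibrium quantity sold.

Quill's profit: π = (P_{Quill} − 4)(181 − 3P_{Quill} + P_{Folio}).
∂π/∂P_{Quill} = 193 − 6P_{Quill} + P_{Folio} = 0 ⇒ P_{Quill} = 193/6 + (1/6)P_{Folio}.
Setting P_{Quill} = P_{Folio} in the reaction function: P_{Quill} = 193/6 + (1/6)P_{Quill}, so P_{Quill} = (193/6) / (5/6) = 38.6.
q_{Quill} = 181 − 3·38.6 + 38.6 = 103.8.

103.8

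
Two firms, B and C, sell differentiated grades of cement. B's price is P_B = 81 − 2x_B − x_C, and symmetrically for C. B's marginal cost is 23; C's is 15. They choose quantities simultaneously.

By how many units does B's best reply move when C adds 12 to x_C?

-3

Firm B's profit: π = x_B(81 − 2x_B − x_C) − 23x_B.
∂π/∂x_B = 58 − 4x_B − x_C = 0 ⇒ x_B = 14.5 − 0.25x_C.
The reaction-function slope is −0.25, so a 12-unit rise in x_C moves x_B by −0.25 × 12 = −3. B's best response falls — the actions are strategic substitutes.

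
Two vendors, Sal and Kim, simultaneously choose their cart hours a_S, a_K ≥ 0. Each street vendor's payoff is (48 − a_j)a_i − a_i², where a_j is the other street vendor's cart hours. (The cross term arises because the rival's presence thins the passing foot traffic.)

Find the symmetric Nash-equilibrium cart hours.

Sal's payoff is (48 − a_K)a_S − a_S².
∂π/∂a_S = 48 − a_K − 2a_S = 0, so a_S = 24 − 0.5a_K.
By symmetry a_K = a_S; substituting into the reaction function, 1.5a_S = 24 and a_S = 16.

16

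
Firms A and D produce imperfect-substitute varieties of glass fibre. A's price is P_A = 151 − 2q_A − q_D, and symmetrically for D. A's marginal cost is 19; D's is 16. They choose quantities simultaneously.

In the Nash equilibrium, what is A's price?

71.4

Firm A's profit: π = q_A(151 − 2q_A − q_D) − 19q_A.
∂π/∂q_A = 132 − 4q_A − q_D = 0 ⇒ q_A = 33 − 0.25q_D.
Similarly q_D = 33.75 − 0.25q_A.
Plugging q_D into A's best response: q_A = 33 − 0.25(33.75 − 0.25q_A) ⇒ 0.9375q_A = 24.5625, so q_A = 26.2.
Then q_D = 33.75 − 0.25·26.2 = 27.2.
P_A = 151 − 2·26.2 − 27.2 = 71.4.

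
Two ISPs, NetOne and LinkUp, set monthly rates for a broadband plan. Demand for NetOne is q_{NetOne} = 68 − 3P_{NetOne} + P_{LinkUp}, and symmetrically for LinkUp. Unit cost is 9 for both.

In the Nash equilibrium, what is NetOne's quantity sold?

NetOne's profit: π = (P_{NetOne} − 9)(68 − 3P_{NetOne} + P_{LinkUp}).
∂π/∂P_{NetOne} = 95 − 6P_{NetOne} + P_{LinkUp} = 0 ⇒ P_{NetOne} = 95/6 + (1/6)P_{LinkUp}.
The game is symmetric, so in equilibrium P_{LinkUp} = P_{NetOne}: the reaction function gives (5/6)P_{NetOne} = 95/6, hence P_{NetOne} = 19.
q_{NetOne} = 68 − 3·19 + 19 = 30.

30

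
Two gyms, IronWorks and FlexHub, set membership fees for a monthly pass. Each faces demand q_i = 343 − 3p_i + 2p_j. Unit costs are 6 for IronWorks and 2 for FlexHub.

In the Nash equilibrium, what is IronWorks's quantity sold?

IronWorks's profit: π = (p_{IronWorks} − 6)(343 − 3p_{IronWorks} + 2p_{FlexHub}).
∂π/∂p_{IronWorks} = 361 − 6p_{IronWorks} + 2p_{FlexHub} = 0 ⇒ p_{IronWorks} = 361/6 + (1/3)p_{FlexHub}.
Similarly p_{FlexHub} = 349/6 + (1/3)p_{IronWorks}.
Solving the two reaction functions simultaneously: (1 − (1/3)(1/3))p_{IronWorks} = 361/6 + (1/3)·(349/6), so (8/9)p_{IronWorks} = 716/9 and p_{IronWorks} = 89.5.
Then p_{FlexHub} = 349/6 + (1/3)·89.5 = 88.
q_{IronWorks} = 343 − 3·89.5 + 2·88 = 250.5.

250.5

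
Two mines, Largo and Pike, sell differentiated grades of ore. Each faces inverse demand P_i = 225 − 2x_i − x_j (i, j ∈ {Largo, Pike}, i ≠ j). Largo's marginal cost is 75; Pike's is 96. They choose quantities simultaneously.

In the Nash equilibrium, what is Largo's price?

137.8

Mine Largo's profit: π = x_{Largo}(225 − 2x_{Largo} − x_{Pike}) − 75x_{Largo}.
∂π/∂x_{Largo} = 150 − 4x_{Largo} − x_{Pike} = 0 ⇒ x_{Largo} = 37.5 − 0.25x_{Pike}.
Similarly x_{Pike} = 32.25 − 0.25x_{Largo}.
Solving the two reaction functions simultaneously: (1 − (−0.25)(−0.25))x_{Largo} = 37.5 − 0.25·32.25, so 0.9375x_{Largo} = 29.4375 and x_{Largo} = 31.4.
Then x_{Pike} = 32.25 − 0.25·31.4 = 24.4.
P_{Largo} = 225 − 2·31.4 − 24.4 = 137.8.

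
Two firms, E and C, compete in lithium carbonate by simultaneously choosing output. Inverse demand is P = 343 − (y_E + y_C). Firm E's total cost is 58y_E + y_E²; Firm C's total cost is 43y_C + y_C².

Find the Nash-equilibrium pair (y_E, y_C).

56, 61

Firm E's profit: π = y_E(343 − (y_E + y_C)) − 58y_E − y_E².
∂π/∂y_E = 285 − 4y_E − y_C = 0, so y_E = 71.25 − 0.25y_C.
By the same steps for C: y_C = 75 − 0.25y_E.
Solving the two reaction functions simultaneously: (1 − (−0.25)(−0.25))y_E = 71.25 − 0.25·75, so 0.9375y_E = 52.5 and y_E = 56.
Then y_C = 75 − 0.25·56 = 61.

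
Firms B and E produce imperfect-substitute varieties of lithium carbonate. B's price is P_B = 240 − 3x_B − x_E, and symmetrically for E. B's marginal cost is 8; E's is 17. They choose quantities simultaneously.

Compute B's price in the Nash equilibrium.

108.2

Firm B's profit: π = x_B(240 − 3x_B − x_E) − 8x_B.
∂π/∂x_B = 232 − 6x_B − x_E = 0 ⇒ x_B = 116/3 − (1/6)x_E.
Similarly x_E = 223/6 − (1/6)x_B.
Plugging x_E into B's best response: x_B = 116/3 − (1/6)(223/6 − (1/6)x_B) ⇒ (35/36)x_B = 1169/36, so x_B = 33.4.
Then x_E = 223/6 − (1/6)·33.4 = 31.6.
P_B = 240 − 3·33.4 − 31.6 = 108.2.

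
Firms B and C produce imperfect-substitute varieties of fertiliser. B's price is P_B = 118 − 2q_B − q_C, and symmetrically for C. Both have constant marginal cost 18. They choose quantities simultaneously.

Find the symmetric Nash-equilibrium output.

Firm B's profit: π = q_B(118 − 2q_B − q_C) − 18q_B.
∂π/∂q_B = 100 − 4q_B − q_C = 0 ⇒ q_B = 25 − 0.25q_C.
By symmetry q_C = q_B; substituting into the reaction function, 1.25q_B = 25 and q_B = 20.

20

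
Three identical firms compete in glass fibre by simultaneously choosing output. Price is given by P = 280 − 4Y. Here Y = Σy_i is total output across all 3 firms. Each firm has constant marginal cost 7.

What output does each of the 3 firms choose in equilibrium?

17.0625

A representative firm's profit is π_i = y_i(280 − 4Y) − 7y_i, with Y = y_i + Σ_{j≠i} y_j.
First-order condition: 273 − 8y_i − 4Σ_{j≠i} y_j = 0.
In a symmetric equilibrium every firm chooses the same y, so Σ_{j≠i} y_j = 2y. The condition becomes 273 − 16y = 0, giving y = 273/16 = 17.0625.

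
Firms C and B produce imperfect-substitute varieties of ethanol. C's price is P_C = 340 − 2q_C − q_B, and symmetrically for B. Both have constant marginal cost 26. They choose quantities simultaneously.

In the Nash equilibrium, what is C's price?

Firm C's profit: π = q_C(340 − 2q_C − q_B) − 26q_C.
∂π/∂q_C = 314 − 4q_C − q_B = 0 ⇒ q_C = 78.5 − 0.25q_B.
The game is symmetric, so in equilibrium q_B = q_C: the reaction function gives 1.25q_C = 78.5, hence q_C = 62.8.
P_C = 340 − 2·62.8 − 62.8 = 151.6.

151.6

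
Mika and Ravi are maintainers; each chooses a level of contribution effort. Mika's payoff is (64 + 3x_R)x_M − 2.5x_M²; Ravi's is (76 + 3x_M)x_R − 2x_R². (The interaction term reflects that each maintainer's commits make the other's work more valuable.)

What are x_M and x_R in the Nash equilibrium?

44, 52

Expanding Mika's payoff: 64x_M + 3x_Rx_M − 2.5x_M².
∂π/∂x_M = 64 + 3x_R − 5x_M = 0, so x_M = 12.8 + 0.6x_R.
Likewise for Ravi: x_R = 19 + 0.75x_M.
Plugging x_R into Mika's best response: x_M = 12.8 + 0.6(19 + 0.75x_M) ⇒ 0.55x_M = 24.2, so x_M = 44.
Then x_R = 19 + 0.75·44 = 52.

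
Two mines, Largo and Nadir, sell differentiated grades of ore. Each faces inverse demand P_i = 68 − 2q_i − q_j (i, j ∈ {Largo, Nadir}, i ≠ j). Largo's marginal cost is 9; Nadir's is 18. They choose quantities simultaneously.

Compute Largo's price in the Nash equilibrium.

Mine Largo's profit: π = q_{Largo}(68 − 2q_{Largo} − q_{Nadir}) − 9q_{Largo}.
∂π/∂q_{Largo} = 59 − 4q_{Largo} − q_{Nadir} = 0 ⇒ q_{Largo} = 14.75 − 0.25q_{Nadir}.
Similarly q_{Nadir} = 12.5 − 0.25q_{Largo}.
Solving the two reaction functions simultaneously: (1 − (−0.25)(−0.25))q_{Largo} = 14.75 − 0.25·12.5, so 0.9375q_{Largo} = 11.625 and q_{Largo} = 12.4.
Then q_{Nadir} = 12.5 − 0.25·12.4 = 9.4.
P_{Largo} = 68 − 2·12.4 − 9.4 = 33.8.

33.8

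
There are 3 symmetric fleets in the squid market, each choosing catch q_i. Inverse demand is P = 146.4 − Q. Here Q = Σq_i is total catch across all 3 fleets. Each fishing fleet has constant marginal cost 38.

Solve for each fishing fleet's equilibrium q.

A representative fishing fleet's profit is π_i = q_i(146.4 − Q) − 38q_i, with Q = q_i + Σ_{j≠i} q_j.
First-order condition: 108.4 − 2q_i − Σ_{j≠i} q_j = 0.
Imposing symmetry (q_j = q for all j) turns Σ_{j≠i} q_j into 2q, so 108.4 = 4q and q = 27.1.

27.1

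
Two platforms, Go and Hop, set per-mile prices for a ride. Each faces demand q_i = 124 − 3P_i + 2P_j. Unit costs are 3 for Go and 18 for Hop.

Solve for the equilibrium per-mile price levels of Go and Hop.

Go's profit: π = (P_{Go} − 3)(124 − 3P_{Go} + 2P_{Hop}).
∂π/∂P_{Go} = 133 − 6P_{Go} + 2P_{Hop} = 0 ⇒ P_{Go} = 133/6 + (1/3)P_{Hop}.
Similarly P_{Hop} = 89/3 + (1/3)P_{Go}.
Solving the two reaction functions simultaneously: (1 − (1/3)(1/3))P_{Go} = 133/6 + (1/3)·(89/3), so (8/9)P_{Go} = 577/18 and P_{Go} = 36.0625.
Then P_{Hop} = 89/3 + (1/3)·36.0625 = 41.6875.

36.0625, 41.6875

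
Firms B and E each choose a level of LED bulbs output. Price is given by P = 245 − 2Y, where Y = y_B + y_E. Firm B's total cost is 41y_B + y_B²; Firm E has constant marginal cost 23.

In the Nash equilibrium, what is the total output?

Firm B's profit: π = y_B(245 − 2(y_B + y_E)) − 41y_B − y_B².
∂π/∂y_B = 204 − 6y_B − 2y_E = 0, so y_B = 34 − (1/3)y_E.
For E: ∂π/∂y_E = 222 − 4y_E − 2y_B = 0 ⇒ y_E = 55.5 − 0.5y_B.
Solving the two reaction functions simultaneously: (1 − (−1/3)(−0.5))y_B = 34 − (1/3)·55.5, so (5/6)y_B = 15.5 and y_B = 18.6.
Then y_E = 55.5 − 0.5·18.6 = 46.2.
Total output: 18.6 + 46.2 = 64.8.

64.8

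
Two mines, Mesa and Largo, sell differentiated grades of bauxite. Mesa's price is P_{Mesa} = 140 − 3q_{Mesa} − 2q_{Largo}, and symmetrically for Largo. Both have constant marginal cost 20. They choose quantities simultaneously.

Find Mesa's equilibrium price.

65

Mine Mesa's profit: π = q_{Mesa}(140 − 3q_{Mesa} − 2q_{Largo}) − 20q_{Mesa}.
∂π/∂q_{Mesa} = 120 − 6q_{Mesa} − 2q_{Largo} = 0 ⇒ q_{Mesa} = 20 − (1/3)q_{Largo}.
The game is symmetric, so in equilibrium q_{Largo} = q_{Mesa}: the reaction function gives (4/3)q_{Mesa} = 20, hence q_{Mesa} = 15.
P_{Mesa} = 140 − 3·15 − 2·15 = 65.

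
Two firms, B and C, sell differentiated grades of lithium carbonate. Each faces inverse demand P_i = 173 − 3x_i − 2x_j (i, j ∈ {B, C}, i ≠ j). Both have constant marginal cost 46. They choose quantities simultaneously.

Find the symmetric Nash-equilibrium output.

Firm B's profit: π = x_B(173 − 3x_B − 2x_C) − 46x_B.
∂π/∂x_B = 127 − 6x_B − 2x_C = 0 ⇒ x_B = 127/6 − (1/3)x_C.
By symmetry x_C = x_B; substituting into the reaction function, (4/3)x_B = 127/6 and x_B = 15.875.

15.875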